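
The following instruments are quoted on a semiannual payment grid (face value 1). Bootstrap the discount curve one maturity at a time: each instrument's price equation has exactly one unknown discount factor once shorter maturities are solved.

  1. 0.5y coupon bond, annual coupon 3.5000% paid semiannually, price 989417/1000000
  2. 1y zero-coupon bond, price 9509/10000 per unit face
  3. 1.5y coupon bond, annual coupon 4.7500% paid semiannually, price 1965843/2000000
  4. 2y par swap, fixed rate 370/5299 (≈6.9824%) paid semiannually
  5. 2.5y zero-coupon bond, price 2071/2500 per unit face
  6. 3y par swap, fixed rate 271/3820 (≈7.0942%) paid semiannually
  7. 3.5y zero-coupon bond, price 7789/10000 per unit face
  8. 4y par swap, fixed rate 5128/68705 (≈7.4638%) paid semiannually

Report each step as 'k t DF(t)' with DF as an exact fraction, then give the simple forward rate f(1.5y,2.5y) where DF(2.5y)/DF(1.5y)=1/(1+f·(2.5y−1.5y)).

1 1/2 2431/2500
2 1 9509/10000
3 3/2 1831/2000
4 2 1741/2000
5 5/2 2071/2500
6 3 8103/10000
7 7/2 7789/10000
8 4 1859/2500
f(1.5y,2.5y) = ((1831/2000)/(2071/2500) − 1)/(1) = 871/8284 ≈ 10.5142%

step 1 [0.5y] bond c/2=7/400: DF=(989417/1000000 − 7/400·(0))/(1+7/400) = 2431/2500 ≈ 0.972400
step 2 [1y] zero: DF = P = 9509/10000 ≈ 0.950900
step 3 [1.5y] bond c/2=19/800: DF=(1965843/2000000 − 19/800·(0.972400+0.950900))/(1+19/800) = 1831/2000 ≈ 0.915500
step 4 [2y] swap r/2=185/5299: DF=(1 − 185/5299·(0.972400+0.950900+0.915500))/(1+185/5299) = 1741/2000 ≈ 0.870500
step 5 [2.5y] zero: DF = P = 2071/2500 ≈ 0.828400
step 6 [3y] swap r/2=271/7640: DF=(1 − 271/7640·(0.972400+0.950900+0.915500+0.870500+0.828400))/(1+271/7640) = 8103/10000 ≈ 0.810300
step 7 [3.5y] zero: DF = P = 7789/10000 ≈ 0.778900
step 8 [4y] swap r/2=2564/68705: DF=(1 − 2564/68705·(0.972400+0.950900+0.915500+0.870500+0.828400+0.810300+0.778900))/(1+2564/68705) = 1859/2500 ≈ 0.743600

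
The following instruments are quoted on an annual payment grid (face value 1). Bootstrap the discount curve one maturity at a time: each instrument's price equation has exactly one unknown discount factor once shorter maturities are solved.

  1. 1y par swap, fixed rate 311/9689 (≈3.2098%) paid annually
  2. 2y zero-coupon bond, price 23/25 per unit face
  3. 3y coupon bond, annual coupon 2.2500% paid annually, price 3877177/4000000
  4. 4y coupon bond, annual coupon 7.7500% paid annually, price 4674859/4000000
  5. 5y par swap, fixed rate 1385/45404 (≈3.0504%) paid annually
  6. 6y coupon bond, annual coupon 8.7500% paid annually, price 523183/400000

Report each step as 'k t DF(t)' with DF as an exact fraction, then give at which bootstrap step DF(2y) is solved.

step 1 [1y] swap r/1=311/9689: DF=(1 − 311/9689·(0))/(1+311/9689) = 9689/10000 ≈ 0.968900
step 2 [2y] zero: DF = P = 23/25 ≈ 0.920000
step 3 [3y] bond c/1=9/400: DF=(3877177/4000000 − 9/400·(0.968900+0.920000))/(1+9/400) = 1133/1250 ≈ 0.906400
step 4 [4y] bond c/1=31/400: DF=(4674859/4000000 − 31/400·(0.968900+0.920000+0.906400))/(1+31/400) = 2209/2500 ≈ 0.883600
step 5 [5y] swap r/1=1385/45404: DF=(1 − 1385/45404·(0.968900+0.920000+0.906400+0.883600))/(1+1385/45404) = 1723/2000 ≈ 0.861500
step 6 [6y] bond c/1=7/80: DF=(523183/400000 − 7/80·(0.968900+0.920000+0.906400+0.883600+0.861500))/(1+7/80) = 4187/5000 ≈ 0.837400

1 1 9689/10000
2 2 23/25
3 3 1133/1250
4 4 2209/2500
5 5 1723/2000
6 6 4187/5000
DF(2y) is solved at step 2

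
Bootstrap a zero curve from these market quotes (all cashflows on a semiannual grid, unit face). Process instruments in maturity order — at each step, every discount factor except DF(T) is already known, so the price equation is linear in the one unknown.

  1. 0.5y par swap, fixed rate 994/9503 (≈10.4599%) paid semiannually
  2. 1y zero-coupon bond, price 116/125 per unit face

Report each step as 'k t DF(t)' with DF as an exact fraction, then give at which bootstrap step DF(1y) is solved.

step 1 [0.5y] swap r/2=497/9503: DF=(1 − 497/9503·(0))/(1+497/9503) = 9503/10000 ≈ 0.950300
step 2 [1y] zero: DF = P = 116/125 ≈ 0.928000

1 1/2 9503/10000
2 1 116/125
DF(1y) is solved at step 2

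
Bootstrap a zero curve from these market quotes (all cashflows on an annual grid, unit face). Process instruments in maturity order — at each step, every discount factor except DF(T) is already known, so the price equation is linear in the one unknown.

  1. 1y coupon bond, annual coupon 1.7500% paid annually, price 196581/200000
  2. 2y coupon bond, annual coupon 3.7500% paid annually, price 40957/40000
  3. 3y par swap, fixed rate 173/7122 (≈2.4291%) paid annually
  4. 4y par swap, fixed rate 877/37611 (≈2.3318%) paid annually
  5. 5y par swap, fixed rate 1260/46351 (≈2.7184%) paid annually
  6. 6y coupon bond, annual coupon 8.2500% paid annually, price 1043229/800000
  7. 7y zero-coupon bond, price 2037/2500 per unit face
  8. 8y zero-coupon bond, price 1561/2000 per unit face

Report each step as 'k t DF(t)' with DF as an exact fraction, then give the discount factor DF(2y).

step 1 [1y] bond c/1=7/400: DF=(196581/200000 − 7/400·(0))/(1+7/400) = 483/500 ≈ 0.966000
step 2 [2y] bond c/1=3/80: DF=(40957/40000 − 3/80·(0.966000))/(1+3/80) = 119/125 ≈ 0.952000
step 3 [3y] swap r/1=173/7122: DF=(1 − 173/7122·(0.966000+0.952000))/(1+173/7122) = 2327/2500 ≈ 0.930800
step 4 [4y] swap r/1=877/37611: DF=(1 − 877/37611·(0.966000+0.952000+0.930800))/(1+877/37611) = 9123/10000 ≈ 0.912300
step 5 [5y] swap r/1=1260/46351: DF=(1 − 1260/46351·(0.966000+0.952000+0.930800+0.912300))/(1+1260/46351) = 437/500 ≈ 0.874000
step 6 [6y] bond c/1=33/400: DF=(1043229/800000 − 33/400·(0.966000+0.952000+0.930800+0.912300+0.874000))/(1+33/400) = 4257/5000 ≈ 0.851400
step 7 [7y] zero: DF = P = 2037/2500 ≈ 0.814800
step 8 [8y] zero: DF = P = 1561/2000 ≈ 0.780500

1 1 483/500
2 2 119/125
3 3 2327/2500
4 4 9123/10000
5 5 437/500
6 6 4257/5000
7 7 2037/2500
8 8 1561/2000
DF(2y) = 119/125 ≈ 0.952000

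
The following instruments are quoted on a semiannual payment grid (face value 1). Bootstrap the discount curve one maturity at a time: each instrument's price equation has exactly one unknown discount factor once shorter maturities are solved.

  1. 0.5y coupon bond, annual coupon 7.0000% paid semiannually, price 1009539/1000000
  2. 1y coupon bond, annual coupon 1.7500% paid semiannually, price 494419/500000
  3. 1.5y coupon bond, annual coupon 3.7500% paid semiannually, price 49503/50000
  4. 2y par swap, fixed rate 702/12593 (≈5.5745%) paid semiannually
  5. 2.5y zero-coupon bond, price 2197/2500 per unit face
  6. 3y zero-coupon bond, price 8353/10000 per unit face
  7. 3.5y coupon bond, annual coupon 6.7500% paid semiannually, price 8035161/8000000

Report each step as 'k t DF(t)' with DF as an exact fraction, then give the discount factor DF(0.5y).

1 1/2 4877/5000
2 1 4859/5000
3 3/2 117/125
4 2 8947/10000
5 5/2 2197/2500
6 3 8353/10000
7 7/2 7923/10000
DF(0.5y) = 4877/5000 ≈ 0.975400

step 1 [0.5y] bond c/2=7/200: DF=(1009539/1000000 − 7/200·(0))/(1+7/200) = 4877/5000 ≈ 0.975400
step 2 [1y] bond c/2=7/800: DF=(494419/500000 − 7/800·(0.975400))/(1+7/800) = 4859/5000 ≈ 0.971800
step 3 [1.5y] bond c/2=3/160: DF=(49503/50000 − 3/160·(0.975400+0.971800))/(1+3/160) = 117/125 ≈ 0.936000
step 4 [2y] swap r/2=351/12593: DF=(1 − 351/12593·(0.975400+0.971800+0.936000))/(1+351/12593) = 8947/10000 ≈ 0.894700
step 5 [2.5y] zero: DF = P = 2197/2500 ≈ 0.878800
step 6 [3y] zero: DF = P = 8353/10000 ≈ 0.835300
step 7 [3.5y] bond c/2=27/800: DF=(8035161/8000000 − 27/800·(0.975400+0.971800+0.936000+0.894700+0.878800+0.835300))/(1+27/800) = 7923/10000 ≈ 0.792300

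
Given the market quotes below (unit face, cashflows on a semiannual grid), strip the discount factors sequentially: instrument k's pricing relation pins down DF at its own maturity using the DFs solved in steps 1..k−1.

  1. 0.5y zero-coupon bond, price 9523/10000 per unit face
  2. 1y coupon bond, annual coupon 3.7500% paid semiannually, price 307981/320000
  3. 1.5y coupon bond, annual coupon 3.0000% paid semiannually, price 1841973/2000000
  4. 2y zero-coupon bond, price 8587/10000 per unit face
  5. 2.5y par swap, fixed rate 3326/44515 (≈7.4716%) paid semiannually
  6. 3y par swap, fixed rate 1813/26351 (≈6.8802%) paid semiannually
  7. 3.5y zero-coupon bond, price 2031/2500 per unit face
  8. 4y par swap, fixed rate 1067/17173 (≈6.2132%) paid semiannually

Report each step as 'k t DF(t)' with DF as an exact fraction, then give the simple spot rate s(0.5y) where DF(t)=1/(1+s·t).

1 1/2 9523/10000
2 1 1159/1250
3 3/2 2199/2500
4 2 8587/10000
5 5/2 8337/10000
6 3 8187/10000
7 7/2 2031/2500
8 4 3933/5000
s(0.5y) = (1/(9523/10000) − 1)/(1/2) = 954/9523 ≈ 10.0179%

step 1 [0.5y] zero: DF = P = 9523/10000 ≈ 0.952300
step 2 [1y] bond c/2=3/160: DF=(307981/320000 − 3/160·(0.952300))/(1+3/160) = 1159/1250 ≈ 0.927200
step 3 [1.5y] bond c/2=3/200: DF=(1841973/2000000 − 3/200·(0.952300+0.927200))/(1+3/200) = 2199/2500 ≈ 0.879600
step 4 [2y] zero: DF = P = 8587/10000 ≈ 0.858700
step 5 [2.5y] swap r/2=1663/44515: DF=(1 − 1663/44515·(0.952300+0.927200+0.879600+0.858700))/(1+1663/44515) = 8337/10000 ≈ 0.833700
step 6 [3y] swap r/2=1813/52702: DF=(1 − 1813/52702·(0.952300+0.927200+0.879600+0.858700+0.833700))/(1+1813/52702) = 8187/10000 ≈ 0.818700
step 7 [3.5y] zero: DF = P = 2031/2500 ≈ 0.812400
step 8 [4y] swap r/2=1067/34346: DF=(1 − 1067/34346·(0.952300+0.927200+0.879600+0.858700+0.833700+0.818700+0.812400))/(1+1067/34346) = 3933/5000 ≈ 0.786600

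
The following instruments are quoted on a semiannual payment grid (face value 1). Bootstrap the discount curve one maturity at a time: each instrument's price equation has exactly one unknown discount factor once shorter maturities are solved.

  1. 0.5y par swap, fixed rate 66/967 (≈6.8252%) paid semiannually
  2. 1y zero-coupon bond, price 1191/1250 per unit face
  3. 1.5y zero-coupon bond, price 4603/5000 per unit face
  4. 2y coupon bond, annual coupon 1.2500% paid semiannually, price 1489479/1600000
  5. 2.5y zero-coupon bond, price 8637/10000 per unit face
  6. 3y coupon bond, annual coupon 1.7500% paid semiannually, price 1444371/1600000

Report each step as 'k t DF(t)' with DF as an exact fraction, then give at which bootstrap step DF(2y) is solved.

step 1 [0.5y] swap r/2=33/967: DF=(1 − 33/967·(0))/(1+33/967) = 967/1000 ≈ 0.967000
step 2 [1y] zero: DF = P = 1191/1250 ≈ 0.952800
step 3 [1.5y] zero: DF = P = 4603/5000 ≈ 0.920600
step 4 [2y] bond c/2=1/160: DF=(1489479/1600000 − 1/160·(0.967000+0.952800+0.920600))/(1+1/160) = 363/400 ≈ 0.907500
step 5 [2.5y] zero: DF = P = 8637/10000 ≈ 0.863700
step 6 [3y] bond c/2=7/800: DF=(1444371/1600000 − 7/800·(0.967000+0.952800+0.920600+0.907500+0.863700))/(1+7/800) = 8549/10000 ≈ 0.854900

1 1/2 967/1000
2 1 1191/1250
3 3/2 4603/5000
4 2 363/400
5 5/2 8637/10000
6 3 8549/10000
DF(2y) is solved at step 4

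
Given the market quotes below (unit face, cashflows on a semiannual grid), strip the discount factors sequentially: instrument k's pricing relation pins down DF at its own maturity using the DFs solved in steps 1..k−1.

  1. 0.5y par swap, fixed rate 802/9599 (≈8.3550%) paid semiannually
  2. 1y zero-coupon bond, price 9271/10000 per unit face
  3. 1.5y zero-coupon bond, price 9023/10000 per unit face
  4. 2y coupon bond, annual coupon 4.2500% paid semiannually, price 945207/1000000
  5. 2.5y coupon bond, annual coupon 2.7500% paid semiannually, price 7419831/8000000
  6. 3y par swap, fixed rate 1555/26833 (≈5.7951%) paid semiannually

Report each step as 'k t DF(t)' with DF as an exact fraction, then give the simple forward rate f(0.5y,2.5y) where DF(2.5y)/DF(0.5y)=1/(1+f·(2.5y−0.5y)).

step 1 [0.5y] swap r/2=401/9599: DF=(1 − 401/9599·(0))/(1+401/9599) = 9599/10000 ≈ 0.959900
step 2 [1y] zero: DF = P = 9271/10000 ≈ 0.927100
step 3 [1.5y] zero: DF = P = 9023/10000 ≈ 0.902300
step 4 [2y] bond c/2=17/800: DF=(945207/1000000 − 17/800·(0.959900+0.927100+0.902300))/(1+17/800) = 347/400 ≈ 0.867500
step 5 [2.5y] bond c/2=11/800: DF=(7419831/8000000 − 11/800·(0.959900+0.927100+0.902300+0.867500))/(1+11/800) = 8653/10000 ≈ 0.865300
step 6 [3y] swap r/2=1555/53666: DF=(1 − 1555/53666·(0.959900+0.927100+0.902300+0.867500+0.865300))/(1+1555/53666) = 1689/2000 ≈ 0.844500

1 1/2 9599/10000
2 1 9271/10000
3 3/2 9023/10000
4 2 347/400
5 5/2 8653/10000
6 3 1689/2000
f(0.5y,2.5y) = ((9599/10000)/(8653/10000) − 1)/(2) = 473/8653 ≈ 5.4663%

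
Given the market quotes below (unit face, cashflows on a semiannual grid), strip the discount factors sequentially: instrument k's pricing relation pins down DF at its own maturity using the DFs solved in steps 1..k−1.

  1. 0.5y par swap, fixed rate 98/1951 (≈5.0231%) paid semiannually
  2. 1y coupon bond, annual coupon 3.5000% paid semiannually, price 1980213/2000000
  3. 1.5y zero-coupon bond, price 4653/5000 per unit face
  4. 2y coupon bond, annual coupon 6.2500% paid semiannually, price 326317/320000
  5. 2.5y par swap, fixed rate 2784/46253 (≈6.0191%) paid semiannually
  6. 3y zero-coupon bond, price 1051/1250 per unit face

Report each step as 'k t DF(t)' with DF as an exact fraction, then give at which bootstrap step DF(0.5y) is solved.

step 1 [0.5y] swap r/2=49/1951: DF=(1 − 49/1951·(0))/(1+49/1951) = 1951/2000 ≈ 0.975500
step 2 [1y] bond c/2=7/400: DF=(1980213/2000000 − 7/400·(0.975500))/(1+7/400) = 9563/10000 ≈ 0.956300
step 3 [1.5y] zero: DF = P = 4653/5000 ≈ 0.930600
step 4 [2y] bond c/2=1/32: DF=(326317/320000 − 1/32·(0.975500+0.956300+0.930600))/(1+1/32) = 9021/10000 ≈ 0.902100
step 5 [2.5y] swap r/2=1392/46253: DF=(1 − 1392/46253·(0.975500+0.956300+0.930600+0.902100))/(1+1392/46253) = 538/625 ≈ 0.860800
step 6 [3y] zero: DF = P = 1051/1250 ≈ 0.840800

1 1/2 1951/2000
2 1 9563/10000
3 3/2 4653/5000
4 2 9021/10000
5 5/2 538/625
6 3 1051/1250
DF(0.5y) is solved at step 1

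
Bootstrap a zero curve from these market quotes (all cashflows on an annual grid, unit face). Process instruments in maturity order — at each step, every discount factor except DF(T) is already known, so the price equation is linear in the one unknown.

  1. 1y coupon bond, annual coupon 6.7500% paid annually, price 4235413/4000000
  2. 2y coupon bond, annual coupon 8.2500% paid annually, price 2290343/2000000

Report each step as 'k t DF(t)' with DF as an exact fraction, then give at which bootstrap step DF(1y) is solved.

step 1 [1y] bond c/1=27/400: DF=(4235413/4000000 − 27/400·(0))/(1+27/400) = 9919/10000 ≈ 0.991900
step 2 [2y] bond c/1=33/400: DF=(2290343/2000000 − 33/400·(0.991900))/(1+33/400) = 9823/10000 ≈ 0.982300

1 1 9919/10000
2 2 9823/10000
DF(1y) is solved at step 1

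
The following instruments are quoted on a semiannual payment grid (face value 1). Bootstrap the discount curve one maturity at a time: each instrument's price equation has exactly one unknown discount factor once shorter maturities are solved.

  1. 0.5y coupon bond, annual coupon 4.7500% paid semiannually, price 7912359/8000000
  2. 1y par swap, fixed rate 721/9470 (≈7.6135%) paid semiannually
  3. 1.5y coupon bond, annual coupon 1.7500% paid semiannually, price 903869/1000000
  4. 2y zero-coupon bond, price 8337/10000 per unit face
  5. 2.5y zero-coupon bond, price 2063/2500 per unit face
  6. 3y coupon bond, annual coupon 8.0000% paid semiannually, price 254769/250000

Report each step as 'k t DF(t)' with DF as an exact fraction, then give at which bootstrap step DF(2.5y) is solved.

1 1/2 9661/10000
2 1 9279/10000
3 3/2 2199/2500
4 2 8337/10000
5 5/2 2063/2500
6 3 4047/5000
DF(2.5y) is solved at step 5

step 1 [0.5y] bond c/2=19/800: DF=(7912359/8000000 − 19/800·(0))/(1+19/800) = 9661/10000 ≈ 0.966100
step 2 [1y] swap r/2=721/18940: DF=(1 − 721/18940·(0.966100))/(1+721/18940) = 9279/10000 ≈ 0.927900
step 3 [1.5y] bond c/2=7/800: DF=(903869/1000000 − 7/800·(0.966100+0.927900))/(1+7/800) = 2199/2500 ≈ 0.879600
step 4 [2y] zero: DF = P = 8337/10000 ≈ 0.833700
step 5 [2.5y] zero: DF = P = 2063/2500 ≈ 0.825200
step 6 [3y] bond c/2=1/25: DF=(254769/250000 − 1/25·(0.966100+0.927900+0.879600+0.833700+0.825200))/(1+1/25) = 4047/5000 ≈ 0.809400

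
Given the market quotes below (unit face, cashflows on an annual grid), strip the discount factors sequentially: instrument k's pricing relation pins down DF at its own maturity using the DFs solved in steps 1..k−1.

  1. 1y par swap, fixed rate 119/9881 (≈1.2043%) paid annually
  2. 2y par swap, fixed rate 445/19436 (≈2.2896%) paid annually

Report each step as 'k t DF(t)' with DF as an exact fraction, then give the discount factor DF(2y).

step 1 [1y] swap r/1=119/9881: DF=(1 − 119/9881·(0))/(1+119/9881) = 9881/10000 ≈ 0.988100
step 2 [2y] swap r/1=445/19436: DF=(1 − 445/19436·(0.988100))/(1+445/19436) = 1911/2000 ≈ 0.955500

1 1 9881/10000
2 2 1911/2000
DF(2y) = 1911/2000 ≈ 0.955500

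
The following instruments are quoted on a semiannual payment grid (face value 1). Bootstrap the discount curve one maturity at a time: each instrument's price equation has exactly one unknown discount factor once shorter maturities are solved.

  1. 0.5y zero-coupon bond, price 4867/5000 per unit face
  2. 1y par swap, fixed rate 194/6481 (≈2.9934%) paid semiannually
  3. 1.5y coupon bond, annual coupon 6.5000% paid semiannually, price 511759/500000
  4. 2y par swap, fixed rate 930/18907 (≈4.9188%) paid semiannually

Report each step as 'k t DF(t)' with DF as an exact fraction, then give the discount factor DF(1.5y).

1 1/2 4867/5000
2 1 9709/10000
3 3/2 9301/10000
4 2 907/1000
DF(1.5y) = 9301/10000 ≈ 0.930100

step 1 [0.5y] zero: DF = P = 4867/5000 ≈ 0.973400
step 2 [1y] swap r/2=97/6481: DF=(1 − 97/6481·(0.973400))/(1+97/6481) = 9709/10000 ≈ 0.970900
step 3 [1.5y] bond c/2=13/400: DF=(511759/500000 − 13/400·(0.973400+0.970900))/(1+13/400) = 9301/10000 ≈ 0.930100
step 4 [2y] swap r/2=465/18907: DF=(1 − 465/18907·(0.973400+0.970900+0.930100))/(1+465/18907) = 907/1000 ≈ 0.907000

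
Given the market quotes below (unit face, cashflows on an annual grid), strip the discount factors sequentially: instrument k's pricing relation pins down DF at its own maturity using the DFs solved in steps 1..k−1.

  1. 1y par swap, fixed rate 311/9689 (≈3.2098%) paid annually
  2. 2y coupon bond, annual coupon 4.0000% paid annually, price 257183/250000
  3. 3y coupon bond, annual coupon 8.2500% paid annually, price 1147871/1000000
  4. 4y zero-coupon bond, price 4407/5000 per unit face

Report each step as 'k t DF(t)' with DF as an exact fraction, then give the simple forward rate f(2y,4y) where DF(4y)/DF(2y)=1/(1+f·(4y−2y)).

1 1 9689/10000
2 2 9519/10000
3 3 457/500
4 4 4407/5000
f(2y,4y) = ((9519/10000)/(4407/5000) − 1)/(2) = 235/5876 ≈ 3.9993%

step 1 [1y] swap r/1=311/9689: DF=(1 − 311/9689·(0))/(1+311/9689) = 9689/10000 ≈ 0.968900
step 2 [2y] bond c/1=1/25: DF=(257183/250000 − 1/25·(0.968900))/(1+1/25) = 9519/10000 ≈ 0.951900
step 3 [3y] bond c/1=33/400: DF=(1147871/1000000 − 33/400·(0.968900+0.951900))/(1+33/400) = 457/500 ≈ 0.914000
step 4 [4y] zero: DF = P = 4407/5000 ≈ 0.881400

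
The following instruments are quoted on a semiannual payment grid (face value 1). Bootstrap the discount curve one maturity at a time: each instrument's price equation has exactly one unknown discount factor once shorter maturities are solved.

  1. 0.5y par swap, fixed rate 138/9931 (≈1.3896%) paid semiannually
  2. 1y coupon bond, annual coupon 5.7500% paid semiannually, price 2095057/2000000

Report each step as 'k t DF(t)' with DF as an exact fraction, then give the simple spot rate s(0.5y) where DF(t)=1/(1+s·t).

step 1 [0.5y] swap r/2=69/9931: DF=(1 − 69/9931·(0))/(1+69/9931) = 9931/10000 ≈ 0.993100
step 2 [1y] bond c/2=23/800: DF=(2095057/2000000 − 23/800·(0.993100))/(1+23/800) = 1981/2000 ≈ 0.990500

1 1/2 9931/10000
2 1 1981/2000
s(0.5y) = (1/(9931/10000) − 1)/(1/2) = 138/9931 ≈ 1.3896%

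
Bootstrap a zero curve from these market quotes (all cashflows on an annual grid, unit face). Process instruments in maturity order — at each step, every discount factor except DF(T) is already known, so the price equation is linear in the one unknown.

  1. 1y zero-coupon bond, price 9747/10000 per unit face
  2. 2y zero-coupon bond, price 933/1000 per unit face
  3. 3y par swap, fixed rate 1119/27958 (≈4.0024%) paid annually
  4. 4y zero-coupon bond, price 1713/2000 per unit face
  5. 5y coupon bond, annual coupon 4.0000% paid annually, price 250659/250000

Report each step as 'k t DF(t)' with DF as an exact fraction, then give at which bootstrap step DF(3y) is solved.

1 1 9747/10000
2 2 933/1000
3 3 8881/10000
4 4 1713/2000
5 5 2059/2500
DF(3y) is solved at step 3

step 1 [1y] zero: DF = P = 9747/10000 ≈ 0.974700
step 2 [2y] zero: DF = P = 933/1000 ≈ 0.933000
step 3 [3y] swap r/1=1119/27958: DF=(1 − 1119/27958·(0.974700+0.933000))/(1+1119/27958) = 8881/10000 ≈ 0.888100
step 4 [4y] zero: DF = P = 1713/2000 ≈ 0.856500
step 5 [5y] bond c/1=1/25: DF=(250659/250000 − 1/25·(0.974700+0.933000+0.888100+0.856500))/(1+1/25) = 2059/2500 ≈ 0.823600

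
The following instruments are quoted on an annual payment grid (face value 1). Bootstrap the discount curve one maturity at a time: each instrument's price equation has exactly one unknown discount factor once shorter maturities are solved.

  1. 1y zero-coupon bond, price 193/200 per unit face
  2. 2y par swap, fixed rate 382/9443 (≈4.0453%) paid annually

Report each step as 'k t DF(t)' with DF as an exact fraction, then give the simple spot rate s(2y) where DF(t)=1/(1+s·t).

1 1 193/200
2 2 2309/2500
s(2y) = (1/(2309/2500) − 1)/(2) = 191/4618 ≈ 4.1360%

step 1 [1y] zero: DF = P = 193/200 ≈ 0.965000
step 2 [2y] swap r/1=382/9443: DF=(1 − 382/9443·(0.965000))/(1+382/9443) = 2309/2500 ≈ 0.923600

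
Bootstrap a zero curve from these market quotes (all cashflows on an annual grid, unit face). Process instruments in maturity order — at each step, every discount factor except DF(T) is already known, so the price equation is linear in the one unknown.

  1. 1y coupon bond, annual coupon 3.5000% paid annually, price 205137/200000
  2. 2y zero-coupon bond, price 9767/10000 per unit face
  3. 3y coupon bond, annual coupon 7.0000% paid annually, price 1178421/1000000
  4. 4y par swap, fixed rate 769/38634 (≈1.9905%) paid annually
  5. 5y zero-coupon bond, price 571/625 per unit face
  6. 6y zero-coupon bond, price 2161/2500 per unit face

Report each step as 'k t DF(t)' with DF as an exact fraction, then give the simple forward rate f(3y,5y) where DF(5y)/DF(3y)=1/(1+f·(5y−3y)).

1 1 991/1000
2 2 9767/10000
3 3 4863/5000
4 4 9231/10000
5 5 571/625
6 6 2161/2500
f(3y,5y) = ((4863/5000)/(571/625) − 1)/(2) = 295/9136 ≈ 3.2290%

step 1 [1y] bond c/1=7/200: DF=(205137/200000 − 7/200·(0))/(1+7/200) = 991/1000 ≈ 0.991000
step 2 [2y] zero: DF = P = 9767/10000 ≈ 0.976700
step 3 [3y] bond c/1=7/100: DF=(1178421/1000000 − 7/100·(0.991000+0.976700))/(1+7/100) = 4863/5000 ≈ 0.972600
step 4 [4y] swap r/1=769/38634: DF=(1 − 769/38634·(0.991000+0.976700+0.972600))/(1+769/38634) = 9231/10000 ≈ 0.923100
step 5 [5y] zero: DF = P = 571/625 ≈ 0.913600
step 6 [6y] zero: DF = P = 2161/2500 ≈ 0.864400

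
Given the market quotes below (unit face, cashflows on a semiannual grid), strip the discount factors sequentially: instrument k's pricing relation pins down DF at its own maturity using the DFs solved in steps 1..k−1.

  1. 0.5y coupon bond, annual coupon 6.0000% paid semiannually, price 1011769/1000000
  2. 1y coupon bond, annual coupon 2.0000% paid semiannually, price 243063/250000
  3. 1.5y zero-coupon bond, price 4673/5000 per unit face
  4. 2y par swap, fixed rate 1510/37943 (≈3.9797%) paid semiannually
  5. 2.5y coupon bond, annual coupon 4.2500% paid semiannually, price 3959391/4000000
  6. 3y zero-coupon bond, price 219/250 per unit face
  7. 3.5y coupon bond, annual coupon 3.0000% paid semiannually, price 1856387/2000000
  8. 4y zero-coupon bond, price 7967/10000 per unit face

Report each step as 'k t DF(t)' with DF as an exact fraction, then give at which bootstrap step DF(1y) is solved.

step 1 [0.5y] bond c/2=3/100: DF=(1011769/1000000 − 3/100·(0))/(1+3/100) = 9823/10000 ≈ 0.982300
step 2 [1y] bond c/2=1/100: DF=(243063/250000 − 1/100·(0.982300))/(1+1/100) = 9529/10000 ≈ 0.952900
step 3 [1.5y] zero: DF = P = 4673/5000 ≈ 0.934600
step 4 [2y] swap r/2=755/37943: DF=(1 − 755/37943·(0.982300+0.952900+0.934600))/(1+755/37943) = 1849/2000 ≈ 0.924500
step 5 [2.5y] bond c/2=17/800: DF=(3959391/4000000 − 17/800·(0.982300+0.952900+0.934600+0.924500))/(1+17/800) = 8903/10000 ≈ 0.890300
step 6 [3y] zero: DF = P = 219/250 ≈ 0.876000
step 7 [3.5y] bond c/2=3/200: DF=(1856387/2000000 − 3/200·(0.982300+0.952900+0.934600+0.924500+0.890300+0.876000))/(1+3/200) = 8323/10000 ≈ 0.832300
step 8 [4y] zero: DF = P = 7967/10000 ≈ 0.796700

1 1/2 9823/10000
2 1 9529/10000
3 3/2 4673/5000
4 2 1849/2000
5 5/2 8903/10000
6 3 219/250
7 7/2 8323/10000
8 4 7967/10000
DF(1y) is solved at step 2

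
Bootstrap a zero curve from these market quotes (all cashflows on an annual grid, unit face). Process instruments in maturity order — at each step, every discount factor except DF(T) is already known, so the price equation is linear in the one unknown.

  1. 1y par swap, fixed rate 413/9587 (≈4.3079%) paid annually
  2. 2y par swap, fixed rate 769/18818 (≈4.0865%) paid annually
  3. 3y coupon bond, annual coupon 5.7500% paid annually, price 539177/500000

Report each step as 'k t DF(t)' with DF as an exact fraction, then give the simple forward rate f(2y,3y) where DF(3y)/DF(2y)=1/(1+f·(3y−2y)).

1 1 9587/10000
2 2 9231/10000
3 3 4587/5000
f(2y,3y) = ((9231/10000)/(4587/5000) − 1)/(1) = 19/3058 ≈ 0.6213%

step 1 [1y] swap r/1=413/9587: DF=(1 − 413/9587·(0))/(1+413/9587) = 9587/10000 ≈ 0.958700
step 2 [2y] swap r/1=769/18818: DF=(1 − 769/18818·(0.958700))/(1+769/18818) = 9231/10000 ≈ 0.923100
step 3 [3y] bond c/1=23/400: DF=(539177/500000 − 23/400·(0.958700+0.923100))/(1+23/400) = 4587/5000 ≈ 0.917400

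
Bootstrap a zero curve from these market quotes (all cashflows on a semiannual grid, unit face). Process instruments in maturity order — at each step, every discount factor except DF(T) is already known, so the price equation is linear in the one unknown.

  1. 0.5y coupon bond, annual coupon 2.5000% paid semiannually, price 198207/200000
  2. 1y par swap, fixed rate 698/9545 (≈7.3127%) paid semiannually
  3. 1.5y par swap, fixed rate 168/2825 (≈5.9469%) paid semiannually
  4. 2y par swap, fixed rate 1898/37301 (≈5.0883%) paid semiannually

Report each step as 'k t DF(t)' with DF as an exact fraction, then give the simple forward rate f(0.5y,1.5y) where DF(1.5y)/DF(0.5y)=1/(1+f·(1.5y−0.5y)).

step 1 [0.5y] bond c/2=1/80: DF=(198207/200000 − 1/80·(0))/(1+1/80) = 2447/2500 ≈ 0.978800
step 2 [1y] swap r/2=349/9545: DF=(1 − 349/9545·(0.978800))/(1+349/9545) = 4651/5000 ≈ 0.930200
step 3 [1.5y] swap r/2=84/2825: DF=(1 − 84/2825·(0.978800+0.930200))/(1+84/2825) = 229/250 ≈ 0.916000
step 4 [2y] swap r/2=949/37301: DF=(1 − 949/37301·(0.978800+0.930200+0.916000))/(1+949/37301) = 9051/10000 ≈ 0.905100

1 1/2 2447/2500
2 1 4651/5000
3 3/2 229/250
4 2 9051/10000
f(0.5y,1.5y) = ((2447/2500)/(229/250) − 1)/(1) = 157/2290 ≈ 6.8559%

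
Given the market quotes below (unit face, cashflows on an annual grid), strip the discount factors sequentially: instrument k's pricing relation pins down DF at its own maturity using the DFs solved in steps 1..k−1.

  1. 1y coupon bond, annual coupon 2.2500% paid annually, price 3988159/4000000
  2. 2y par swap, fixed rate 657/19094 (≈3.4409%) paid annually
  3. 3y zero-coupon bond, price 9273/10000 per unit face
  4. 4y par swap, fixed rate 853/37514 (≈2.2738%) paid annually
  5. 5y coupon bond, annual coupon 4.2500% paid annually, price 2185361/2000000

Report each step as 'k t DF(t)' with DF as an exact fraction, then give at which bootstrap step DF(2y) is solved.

1 1 9751/10000
2 2 9343/10000
3 3 9273/10000
4 4 9147/10000
5 5 1119/1250
DF(2y) is solved at step 2

step 1 [1y] bond c/1=9/400: DF=(3988159/4000000 − 9/400·(0))/(1+9/400) = 9751/10000 ≈ 0.975100
step 2 [2y] swap r/1=657/19094: DF=(1 − 657/19094·(0.975100))/(1+657/19094) = 9343/10000 ≈ 0.934300
step 3 [3y] zero: DF = P = 9273/10000 ≈ 0.927300
step 4 [4y] swap r/1=853/37514: DF=(1 − 853/37514·(0.975100+0.934300+0.927300))/(1+853/37514) = 9147/10000 ≈ 0.914700
step 5 [5y] bond c/1=17/400: DF=(2185361/2000000 − 17/400·(0.975100+0.934300+0.927300+0.914700))/(1+17/400) = 1119/1250 ≈ 0.895200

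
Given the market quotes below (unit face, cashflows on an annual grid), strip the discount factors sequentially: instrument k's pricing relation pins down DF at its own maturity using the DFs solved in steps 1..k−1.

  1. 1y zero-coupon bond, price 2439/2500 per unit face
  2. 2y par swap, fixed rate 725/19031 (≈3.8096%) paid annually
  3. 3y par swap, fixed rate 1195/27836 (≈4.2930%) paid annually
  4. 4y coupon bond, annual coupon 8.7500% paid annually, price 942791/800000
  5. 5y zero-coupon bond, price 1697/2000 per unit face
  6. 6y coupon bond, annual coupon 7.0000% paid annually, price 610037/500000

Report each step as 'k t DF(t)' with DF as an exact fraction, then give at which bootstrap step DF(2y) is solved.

1 1 2439/2500
2 2 371/400
3 3 1761/2000
4 4 8597/10000
5 5 1697/2000
6 6 529/625
DF(2y) is solved at step 2

step 1 [1y] zero: DF = P = 2439/2500 ≈ 0.975600
step 2 [2y] swap r/1=725/19031: DF=(1 − 725/19031·(0.975600))/(1+725/19031) = 371/400 ≈ 0.927500
step 3 [3y] swap r/1=1195/27836: DF=(1 − 1195/27836·(0.975600+0.927500))/(1+1195/27836) = 1761/2000 ≈ 0.880500
step 4 [4y] bond c/1=7/80: DF=(942791/800000 − 7/80·(0.975600+0.927500+0.880500))/(1+7/80) = 8597/10000 ≈ 0.859700
step 5 [5y] zero: DF = P = 1697/2000 ≈ 0.848500
step 6 [6y] bond c/1=7/100: DF=(610037/500000 − 7/100·(0.975600+0.927500+0.880500+0.859700+0.848500))/(1+7/100) = 529/625 ≈ 0.846400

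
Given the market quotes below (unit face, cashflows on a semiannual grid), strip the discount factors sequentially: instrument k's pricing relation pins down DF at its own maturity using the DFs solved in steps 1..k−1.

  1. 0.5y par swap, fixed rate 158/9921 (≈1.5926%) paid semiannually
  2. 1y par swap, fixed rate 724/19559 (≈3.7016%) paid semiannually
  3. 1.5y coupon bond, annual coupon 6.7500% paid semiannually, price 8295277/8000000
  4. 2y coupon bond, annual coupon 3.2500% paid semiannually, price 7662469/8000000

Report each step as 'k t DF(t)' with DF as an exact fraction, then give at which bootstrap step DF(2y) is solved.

step 1 [0.5y] swap r/2=79/9921: DF=(1 − 79/9921·(0))/(1+79/9921) = 9921/10000 ≈ 0.992100
step 2 [1y] swap r/2=362/19559: DF=(1 − 362/19559·(0.992100))/(1+362/19559) = 4819/5000 ≈ 0.963800
step 3 [1.5y] bond c/2=27/800: DF=(8295277/8000000 − 27/800·(0.992100+0.963800))/(1+27/800) = 587/625 ≈ 0.939200
step 4 [2y] bond c/2=13/800: DF=(7662469/8000000 − 13/800·(0.992100+0.963800+0.939200))/(1+13/800) = 4481/5000 ≈ 0.896200

1 1/2 9921/10000
2 1 4819/5000
3 3/2 587/625
4 2 4481/5000
DF(2y) is solved at step 4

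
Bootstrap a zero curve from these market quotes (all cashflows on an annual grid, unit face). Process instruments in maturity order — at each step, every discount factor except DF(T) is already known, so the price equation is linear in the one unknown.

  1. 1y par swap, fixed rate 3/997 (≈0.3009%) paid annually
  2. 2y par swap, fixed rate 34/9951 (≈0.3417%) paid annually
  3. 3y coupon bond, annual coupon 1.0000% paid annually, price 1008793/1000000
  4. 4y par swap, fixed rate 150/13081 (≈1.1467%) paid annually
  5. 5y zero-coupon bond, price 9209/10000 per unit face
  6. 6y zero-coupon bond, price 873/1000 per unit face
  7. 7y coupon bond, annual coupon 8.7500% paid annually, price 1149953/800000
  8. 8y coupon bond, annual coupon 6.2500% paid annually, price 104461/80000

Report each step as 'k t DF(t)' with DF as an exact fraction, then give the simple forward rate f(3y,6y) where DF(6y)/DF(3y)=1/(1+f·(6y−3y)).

step 1 [1y] swap r/1=3/997: DF=(1 − 3/997·(0))/(1+3/997) = 997/1000 ≈ 0.997000
step 2 [2y] swap r/1=34/9951: DF=(1 − 34/9951·(0.997000))/(1+34/9951) = 2483/2500 ≈ 0.993200
step 3 [3y] bond c/1=1/100: DF=(1008793/1000000 − 1/100·(0.997000+0.993200))/(1+1/100) = 9791/10000 ≈ 0.979100
step 4 [4y] swap r/1=150/13081: DF=(1 − 150/13081·(0.997000+0.993200+0.979100))/(1+150/13081) = 191/200 ≈ 0.955000
step 5 [5y] zero: DF = P = 9209/10000 ≈ 0.920900
step 6 [6y] zero: DF = P = 873/1000 ≈ 0.873000
step 7 [7y] bond c/1=7/80: DF=(1149953/800000 − 7/80·(0.997000+0.993200+0.979100+0.955000+0.920900+0.873000))/(1+7/80) = 8617/10000 ≈ 0.861700
step 8 [8y] bond c/1=1/16: DF=(104461/80000 − 1/16·(0.997000+0.993200+0.979100+0.955000+0.920900+0.873000+0.861700))/(1+1/16) = 8419/10000 ≈ 0.841900

1 1 997/1000
2 2 2483/2500
3 3 9791/10000
4 4 191/200
5 5 9209/10000
6 6 873/1000
7 7 8617/10000
8 8 8419/10000
f(3y,6y) = ((9791/10000)/(873/1000) − 1)/(3) = 1061/26190 ≈ 4.0512%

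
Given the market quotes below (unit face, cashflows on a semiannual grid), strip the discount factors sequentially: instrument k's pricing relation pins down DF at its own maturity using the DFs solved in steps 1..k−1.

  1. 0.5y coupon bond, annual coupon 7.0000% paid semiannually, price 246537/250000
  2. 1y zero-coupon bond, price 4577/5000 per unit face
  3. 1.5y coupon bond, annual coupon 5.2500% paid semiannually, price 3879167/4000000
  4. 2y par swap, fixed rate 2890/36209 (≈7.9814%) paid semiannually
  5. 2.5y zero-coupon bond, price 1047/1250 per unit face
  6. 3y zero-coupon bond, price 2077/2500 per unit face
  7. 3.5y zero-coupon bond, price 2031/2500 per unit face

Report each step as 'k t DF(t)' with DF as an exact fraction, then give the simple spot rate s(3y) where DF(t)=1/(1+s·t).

1 1/2 1191/1250
2 1 4577/5000
3 3/2 2243/2500
4 2 1711/2000
5 5/2 1047/1250
6 3 2077/2500
7 7/2 2031/2500
s(3y) = (1/(2077/2500) − 1)/(3) = 141/2077 ≈ 6.7886%

step 1 [0.5y] bond c/2=7/200: DF=(246537/250000 − 7/200·(0))/(1+7/200) = 1191/1250 ≈ 0.952800
step 2 [1y] zero: DF = P = 4577/5000 ≈ 0.915400
step 3 [1.5y] bond c/2=21/800: DF=(3879167/4000000 − 21/800·(0.952800+0.915400))/(1+21/800) = 2243/2500 ≈ 0.897200
step 4 [2y] swap r/2=1445/36209: DF=(1 − 1445/36209·(0.952800+0.915400+0.897200))/(1+1445/36209) = 1711/2000 ≈ 0.855500
step 5 [2.5y] zero: DF = P = 1047/1250 ≈ 0.837600
step 6 [3y] zero: DF = P = 2077/2500 ≈ 0.830800
step 7 [3.5y] zero: DF = P = 2031/2500 ≈ 0.812400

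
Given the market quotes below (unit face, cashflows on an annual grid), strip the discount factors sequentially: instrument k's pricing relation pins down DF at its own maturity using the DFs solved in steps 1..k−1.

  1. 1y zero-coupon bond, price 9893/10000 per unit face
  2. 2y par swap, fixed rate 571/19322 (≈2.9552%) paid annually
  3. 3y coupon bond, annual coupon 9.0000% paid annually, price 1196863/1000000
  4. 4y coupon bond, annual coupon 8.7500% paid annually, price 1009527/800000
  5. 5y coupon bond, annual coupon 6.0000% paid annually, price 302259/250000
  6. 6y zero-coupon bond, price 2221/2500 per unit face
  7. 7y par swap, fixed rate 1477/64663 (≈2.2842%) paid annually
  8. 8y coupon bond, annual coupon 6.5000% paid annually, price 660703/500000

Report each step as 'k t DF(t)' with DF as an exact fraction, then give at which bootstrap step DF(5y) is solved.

1 1 9893/10000
2 2 9429/10000
3 3 1877/2000
4 4 4647/5000
5 5 1851/2000
6 6 2221/2500
7 7 8523/10000
8 8 8461/10000
DF(5y) is solved at step 5

step 1 [1y] zero: DF = P = 9893/10000 ≈ 0.989300
step 2 [2y] swap r/1=571/19322: DF=(1 − 571/19322·(0.989300))/(1+571/19322) = 9429/10000 ≈ 0.942900
step 3 [3y] bond c/1=9/100: DF=(1196863/1000000 − 9/100·(0.989300+0.942900))/(1+9/100) = 1877/2000 ≈ 0.938500
step 4 [4y] bond c/1=7/80: DF=(1009527/800000 − 7/80·(0.989300+0.942900+0.938500))/(1+7/80) = 4647/5000 ≈ 0.929400
step 5 [5y] bond c/1=3/50: DF=(302259/250000 − 3/50·(0.989300+0.942900+0.938500+0.929400))/(1+3/50) = 1851/2000 ≈ 0.925500
step 6 [6y] zero: DF = P = 2221/2500 ≈ 0.888400
step 7 [7y] swap r/1=1477/64663: DF=(1 − 1477/64663·(0.989300+0.942900+0.938500+0.929400+0.925500+0.888400))/(1+1477/64663) = 8523/10000 ≈ 0.852300
step 8 [8y] bond c/1=13/200: DF=(660703/500000 − 13/200·(0.989300+0.942900+0.938500+0.929400+0.925500+0.888400+0.852300))/(1+13/200) = 8461/10000 ≈ 0.846100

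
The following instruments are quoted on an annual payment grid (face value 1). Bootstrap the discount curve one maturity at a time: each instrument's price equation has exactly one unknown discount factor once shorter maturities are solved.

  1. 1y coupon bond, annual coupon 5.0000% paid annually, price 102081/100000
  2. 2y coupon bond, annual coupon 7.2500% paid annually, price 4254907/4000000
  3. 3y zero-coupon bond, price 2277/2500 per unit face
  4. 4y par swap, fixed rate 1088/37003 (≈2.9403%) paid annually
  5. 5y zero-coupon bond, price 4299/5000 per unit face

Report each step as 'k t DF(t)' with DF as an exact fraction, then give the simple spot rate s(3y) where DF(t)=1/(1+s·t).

step 1 [1y] bond c/1=1/20: DF=(102081/100000 − 1/20·(0))/(1+1/20) = 4861/5000 ≈ 0.972200
step 2 [2y] bond c/1=29/400: DF=(4254907/4000000 − 29/400·(0.972200))/(1+29/400) = 9261/10000 ≈ 0.926100
step 3 [3y] zero: DF = P = 2277/2500 ≈ 0.910800
step 4 [4y] swap r/1=1088/37003: DF=(1 − 1088/37003·(0.972200+0.926100+0.910800))/(1+1088/37003) = 557/625 ≈ 0.891200
step 5 [5y] zero: DF = P = 4299/5000 ≈ 0.859800

1 1 4861/5000
2 2 9261/10000
3 3 2277/2500
4 4 557/625
5 5 4299/5000
s(3y) = (1/(2277/2500) − 1)/(3) = 223/6831 ≈ 3.2645%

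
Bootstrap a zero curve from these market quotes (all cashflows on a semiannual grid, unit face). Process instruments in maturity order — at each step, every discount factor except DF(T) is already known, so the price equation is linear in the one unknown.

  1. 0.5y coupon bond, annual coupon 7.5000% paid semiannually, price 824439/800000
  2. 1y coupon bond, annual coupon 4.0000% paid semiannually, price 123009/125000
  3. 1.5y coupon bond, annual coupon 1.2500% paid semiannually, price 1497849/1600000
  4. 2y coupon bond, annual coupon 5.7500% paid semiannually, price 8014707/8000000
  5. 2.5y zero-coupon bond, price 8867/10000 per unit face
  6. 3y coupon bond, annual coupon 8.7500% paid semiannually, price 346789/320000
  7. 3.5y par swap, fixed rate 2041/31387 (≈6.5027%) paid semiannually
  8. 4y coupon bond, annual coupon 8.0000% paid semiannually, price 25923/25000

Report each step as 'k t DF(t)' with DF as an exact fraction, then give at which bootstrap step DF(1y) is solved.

step 1 [0.5y] bond c/2=3/80: DF=(824439/800000 − 3/80·(0))/(1+3/80) = 9933/10000 ≈ 0.993300
step 2 [1y] bond c/2=1/50: DF=(123009/125000 − 1/50·(0.993300))/(1+1/50) = 9453/10000 ≈ 0.945300
step 3 [1.5y] bond c/2=1/160: DF=(1497849/1600000 − 1/160·(0.993300+0.945300))/(1+1/160) = 9183/10000 ≈ 0.918300
step 4 [2y] bond c/2=23/800: DF=(8014707/8000000 − 23/800·(0.993300+0.945300+0.918300))/(1+23/800) = 447/500 ≈ 0.894000
step 5 [2.5y] zero: DF = P = 8867/10000 ≈ 0.886700
step 6 [3y] bond c/2=7/160: DF=(346789/320000 − 7/160·(0.993300+0.945300+0.918300+0.894000+0.886700))/(1+7/160) = 8439/10000 ≈ 0.843900
step 7 [3.5y] swap r/2=2041/62774: DF=(1 − 2041/62774·(0.993300+0.945300+0.918300+0.894000+0.886700+0.843900))/(1+2041/62774) = 7959/10000 ≈ 0.795900
step 8 [4y] bond c/2=1/25: DF=(25923/25000 − 1/25·(0.993300+0.945300+0.918300+0.894000+0.886700+0.843900+0.795900))/(1+1/25) = 1889/2500 ≈ 0.755600

1 1/2 9933/10000
2 1 9453/10000
3 3/2 9183/10000
4 2 447/500
5 5/2 8867/10000
6 3 8439/10000
7 7/2 7959/10000
8 4 1889/2500
DF(1y) is solved at step 2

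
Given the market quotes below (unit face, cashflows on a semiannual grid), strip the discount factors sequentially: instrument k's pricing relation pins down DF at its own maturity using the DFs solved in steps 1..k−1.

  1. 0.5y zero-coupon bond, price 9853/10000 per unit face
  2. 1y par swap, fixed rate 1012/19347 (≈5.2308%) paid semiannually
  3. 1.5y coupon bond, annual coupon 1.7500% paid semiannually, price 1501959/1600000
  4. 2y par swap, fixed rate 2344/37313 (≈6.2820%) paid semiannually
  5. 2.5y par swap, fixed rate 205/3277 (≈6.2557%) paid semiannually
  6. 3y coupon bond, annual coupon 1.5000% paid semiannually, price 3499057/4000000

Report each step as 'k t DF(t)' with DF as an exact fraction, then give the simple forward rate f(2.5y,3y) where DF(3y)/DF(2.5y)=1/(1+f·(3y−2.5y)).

1 1/2 9853/10000
2 1 4747/5000
3 3/2 4569/5000
4 2 2207/2500
5 5/2 1713/2000
6 3 8341/10000
f(2.5y,3y) = ((1713/2000)/(8341/10000) − 1)/(1/2) = 448/8341 ≈ 5.3711%

step 1 [0.5y] zero: DF = P = 9853/10000 ≈ 0.985300
step 2 [1y] swap r/2=506/19347: DF=(1 − 506/19347·(0.985300))/(1+506/19347) = 4747/5000 ≈ 0.949400
step 3 [1.5y] bond c/2=7/800: DF=(1501959/1600000 − 7/800·(0.985300+0.949400))/(1+7/800) = 4569/5000 ≈ 0.913800
step 4 [2y] swap r/2=1172/37313: DF=(1 − 1172/37313·(0.985300+0.949400+0.913800))/(1+1172/37313) = 2207/2500 ≈ 0.882800
step 5 [2.5y] swap r/2=205/6554: DF=(1 − 205/6554·(0.985300+0.949400+0.913800+0.882800))/(1+205/6554) = 1713/2000 ≈ 0.856500
step 6 [3y] bond c/2=3/400: DF=(3499057/4000000 − 3/400·(0.985300+0.949400+0.913800+0.882800+0.856500))/(1+3/400) = 8341/10000 ≈ 0.834100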